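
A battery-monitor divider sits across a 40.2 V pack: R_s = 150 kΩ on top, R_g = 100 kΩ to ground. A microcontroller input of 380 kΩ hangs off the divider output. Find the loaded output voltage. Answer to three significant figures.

The load sits in parallel with R_g: R_g‖R_L = (100 × 380) / (100 + 380) = 79.17 kΩ.
V_out = 40.2 × 79.17 / (150 + 79.17) = 40.2 × 79.17/229.2 = 13.9 V.

V_out ≈ 13.9 V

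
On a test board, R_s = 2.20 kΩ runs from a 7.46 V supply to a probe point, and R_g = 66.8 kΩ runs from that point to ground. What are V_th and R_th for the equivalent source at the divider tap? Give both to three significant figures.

V_th is the open-circuit tap voltage: 7.46 × 66.8/(2.20 + 66.8) = 7.22 V.
With the supply zeroed, R_s and R_g appear in parallel from the tap: R_th = R_s‖R_g = (2.20 × 66.8)/69.00 = 2.13 kΩ.

V_th = 7.22 V, R_th = 2.13 kΩ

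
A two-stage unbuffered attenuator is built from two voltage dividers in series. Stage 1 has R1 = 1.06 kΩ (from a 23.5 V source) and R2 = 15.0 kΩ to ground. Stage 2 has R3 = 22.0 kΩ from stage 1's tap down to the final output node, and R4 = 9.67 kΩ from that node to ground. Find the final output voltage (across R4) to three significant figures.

V_out ≈ 6.50 V

Stage 2 presents R3+R4 = 31.67 kΩ as a load on stage 1's tap.
Stage 1's lower leg becomes R2‖(R3+R4) = 10.18 kΩ, so V_mid = 23.5 × 10.18/11.24 = 21.28 V.
Stage 2 is itself unloaded: V_out = V_mid × R4/(R3+R4) = 21.28 × 9.67/31.67 = 6.50 V.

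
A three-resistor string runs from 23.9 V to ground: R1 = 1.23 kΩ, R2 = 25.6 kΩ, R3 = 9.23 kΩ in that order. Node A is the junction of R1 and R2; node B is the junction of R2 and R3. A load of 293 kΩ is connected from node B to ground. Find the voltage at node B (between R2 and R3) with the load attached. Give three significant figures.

V ≈ 5.98 V

At node B, R3 is in parallel with the load: R3‖R_L = 8.948 kΩ.
Below node A the resistance is R2 + (R3‖R_L) = 34.55 kΩ, so V_A = 23.9 × 34.55/35.78 = 23.08 V.
Then V_B = V_A × (R3‖R_L)/(R2 + R3‖R_L) = 23.08 × 8.948/34.55 = 5.98 V.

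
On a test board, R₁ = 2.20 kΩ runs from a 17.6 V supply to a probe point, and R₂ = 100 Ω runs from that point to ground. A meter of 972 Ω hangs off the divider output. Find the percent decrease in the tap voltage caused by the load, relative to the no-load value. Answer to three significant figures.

Unloaded V = 17.6 × 100/2300 = 0.76522 V.
Loaded: R₂‖R_L = 90.67 Ω, giving V = 17.6 × 90.67/2291 = 0.69666 V.
Drop = (0.76522 − 0.69666) / 0.76522 = 8.96 %.

8.96 %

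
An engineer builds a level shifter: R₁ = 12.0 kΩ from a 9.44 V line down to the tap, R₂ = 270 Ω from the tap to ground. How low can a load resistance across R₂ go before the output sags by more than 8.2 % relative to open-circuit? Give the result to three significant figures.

R_L(min) ≈ 2.96 kΩ

Output resistance R_th = R₁‖R₂ = (12000 × 270)/12270 = 264.1 Ω.
The fractional drop is R_th/(R_th + R_L); requiring this ≤ 0.0820 gives R_L ≥ R_th(1/0.0820 − 1) = 264.1 × 11.20 = 2.96 kΩ.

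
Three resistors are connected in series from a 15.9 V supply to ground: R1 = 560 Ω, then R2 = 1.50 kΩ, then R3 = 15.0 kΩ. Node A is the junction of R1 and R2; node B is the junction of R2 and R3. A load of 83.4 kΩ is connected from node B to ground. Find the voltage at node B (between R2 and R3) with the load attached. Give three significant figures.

At node B, R3 is in parallel with the load: R3‖R_L = 12710 Ω.
Below node A the resistance is R2 + (R3‖R_L) = 14210 Ω, so V_A = 15.9 × 14210/14770 = 15.30 V.
Then V_B = V_A × (R3‖R_L)/(R2 + R3‖R_L) = 15.30 × 12710/14210 = 13.7 V.

V ≈ 13.7 V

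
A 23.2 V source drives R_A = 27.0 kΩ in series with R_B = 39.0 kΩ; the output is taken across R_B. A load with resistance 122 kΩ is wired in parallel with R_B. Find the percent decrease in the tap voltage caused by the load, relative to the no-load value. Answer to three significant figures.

Unloaded V = 23.2 × 39.0/66.00 = 13.709 V.
Loaded: R_B‖R_L = 29.55 kΩ, giving V = 23.2 × 29.55/56.55 = 12.124 V.
Drop = (13.709 − 12.124) / 13.709 = 11.6 %.

11.6 %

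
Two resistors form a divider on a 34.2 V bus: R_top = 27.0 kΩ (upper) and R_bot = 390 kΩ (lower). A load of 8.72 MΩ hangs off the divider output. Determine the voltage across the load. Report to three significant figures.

V_out ≈ 31.9 V

The load sits in parallel with R_bot: R_bot‖R_L = (390 × 8720) / (390 + 8720) = 373.3 kΩ.
V_out = 34.2 × 373.3 / (27.0 + 373.3) = 34.2 × 373.3/400.3 = 31.9 V.
(Unloaded it would have been 32.0 V.)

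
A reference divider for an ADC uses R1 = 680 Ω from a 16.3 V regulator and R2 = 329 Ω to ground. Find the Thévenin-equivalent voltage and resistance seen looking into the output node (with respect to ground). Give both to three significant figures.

V_th = 5.31 V, R_th = 222 Ω

V_th is the open-circuit tap voltage: 16.3 × 329/(680 + 329) = 5.31 V.
With the supply zeroed, R1 and R2 appear in parallel from the tap: R_th = R1‖R2 = (680 × 329)/1009 = 222 Ω.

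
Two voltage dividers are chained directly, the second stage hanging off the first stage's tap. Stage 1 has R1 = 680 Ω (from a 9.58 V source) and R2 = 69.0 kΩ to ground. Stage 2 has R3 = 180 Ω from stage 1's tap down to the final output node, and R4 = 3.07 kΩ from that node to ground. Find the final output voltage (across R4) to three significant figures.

V_out ≈ 7.42 V

Stage 2 presents R3+R4 = 3250 Ω as a load on stage 1's tap.
Stage 1's lower leg becomes R2‖(R3+R4) = 3104 Ω, so V_mid = 9.58 × 3104/3784 = 7.858 V.
Stage 2 is itself unloaded: V_out = V_mid × R4/(R3+R4) = 7.858 × 3070/3250 = 7.42 V.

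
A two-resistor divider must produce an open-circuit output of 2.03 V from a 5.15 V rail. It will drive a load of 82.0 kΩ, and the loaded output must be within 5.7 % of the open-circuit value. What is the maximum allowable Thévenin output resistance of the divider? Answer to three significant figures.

R_th ≤ 4.96 kΩ

Loading drop = R_th/(R_th + R_L) ≤ 0.0570, so R_th ≤ R_L · ε/(1−ε) = 82.0 kΩ × 0.0570/0.9430 = 4.96 kΩ.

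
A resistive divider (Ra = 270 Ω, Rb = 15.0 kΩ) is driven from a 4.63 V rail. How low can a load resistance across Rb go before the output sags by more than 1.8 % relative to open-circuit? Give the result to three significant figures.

Output resistance R_th = Ra‖Rb = (270 × 15000)/15270 = 265.2 Ω.
The fractional drop is R_th/(R_th + R_L); requiring this ≤ 0.0180 gives R_L ≥ R_th(1/0.0180 − 1) = 265.2 × 54.56 = 14.5 kΩ.

R_L(min) ≈ 14.5 kΩ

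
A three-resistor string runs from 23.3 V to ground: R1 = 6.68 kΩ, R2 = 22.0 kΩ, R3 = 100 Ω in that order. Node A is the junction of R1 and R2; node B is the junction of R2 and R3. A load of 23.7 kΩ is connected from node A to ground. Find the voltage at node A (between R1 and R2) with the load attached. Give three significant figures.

V ≈ 14.7 V

Below node A the series string R2+R3 = 22100 Ω sits in parallel with the 23700 Ω load: 11440 Ω.
V_A = 23.3 × 11440/(6680 + 11440) = 14.7 V.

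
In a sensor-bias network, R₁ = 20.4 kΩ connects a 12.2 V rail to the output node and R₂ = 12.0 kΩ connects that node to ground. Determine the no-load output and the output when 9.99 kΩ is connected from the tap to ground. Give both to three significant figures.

Unloaded: 4.52 V; loaded: 2.57 V

Open-circuit: V = 12.2 × 12.0/(20.4 + 12.0) = 4.52 V.
With the load, R₂ becomes R₂‖R_L = 5.452 kΩ, so V = 12.2 × 5.452/25.85 = 2.57 V.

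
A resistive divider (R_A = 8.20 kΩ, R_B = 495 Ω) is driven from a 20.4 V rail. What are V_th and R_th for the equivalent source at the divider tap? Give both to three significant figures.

V_th = 1.16 V, R_th = 467 Ω

V_th is the open-circuit tap voltage: 20.4 × 495/(8200 + 495) = 1.16 V.
With the supply zeroed, R_A and R_B appear in parallel from the tap: R_th = R_A‖R_B = (8200 × 495)/8695 = 467 Ω.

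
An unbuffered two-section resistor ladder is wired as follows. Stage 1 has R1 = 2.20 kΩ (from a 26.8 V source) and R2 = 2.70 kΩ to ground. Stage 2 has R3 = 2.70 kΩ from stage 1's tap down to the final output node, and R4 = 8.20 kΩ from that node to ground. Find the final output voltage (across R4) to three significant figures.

V_out ≈ 10.0 V

Stage 2 presents R3+R4 = 10.90 kΩ as a load on stage 1's tap.
Stage 1's lower leg becomes R2‖(R3+R4) = 2.164 kΩ, so V_mid = 26.8 × 2.164/4.364 = 13.29 V.
Stage 2 is itself unloaded: V_out = V_mid × R4/(R3+R4) = 13.29 × 8.20/10.90 = 10.0 V.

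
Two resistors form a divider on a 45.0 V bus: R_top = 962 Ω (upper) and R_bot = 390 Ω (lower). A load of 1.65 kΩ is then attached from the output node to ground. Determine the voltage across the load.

V_out ≈ 11.1 V

The load sits in parallel with R_bot: R_bot‖R_L = (390 × 1650) / (390 + 1650) = 315.4 Ω.
V_out = 45.0 × 315.4 / (962 + 315.4) = 45.0 × 315.4/1277 = 11.1 V.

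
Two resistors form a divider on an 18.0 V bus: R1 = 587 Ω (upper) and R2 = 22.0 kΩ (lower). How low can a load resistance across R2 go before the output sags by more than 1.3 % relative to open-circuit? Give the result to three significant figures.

Output resistance R_th = R1‖R2 = (587 × 22000)/22590 = 571.7 Ω.
The fractional drop is R_th/(R_th + R_L); requiring this ≤ 0.0130 gives R_L ≥ R_th(1/0.0130 − 1) = 571.7 × 75.92 = 43.4 kΩ.

R_L(min) ≈ 43.4 kΩ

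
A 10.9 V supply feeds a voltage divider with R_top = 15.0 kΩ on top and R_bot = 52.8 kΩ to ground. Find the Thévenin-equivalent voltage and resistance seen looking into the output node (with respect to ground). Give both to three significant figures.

V_th = 8.49 V, R_th = 11.7 kΩ

V_th is the open-circuit tap voltage: 10.9 × 52.8/(15.0 + 52.8) = 8.49 V.
With the supply zeroed, R_top and R_bot appear in parallel from the tap: R_th = R_top‖R_bot = (15.0 × 52.8)/67.80 = 11.7 kΩ.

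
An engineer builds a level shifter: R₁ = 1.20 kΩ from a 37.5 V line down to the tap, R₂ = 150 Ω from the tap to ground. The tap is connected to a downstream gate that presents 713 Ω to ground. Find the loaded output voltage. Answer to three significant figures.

The load sits in parallel with R₂: R₂‖R_L = (150 × 713) / (150 + 713) = 123.9 Ω.
V_out = 37.5 × 123.9 / (1200 + 123.9) = 37.5 × 123.9/1324 = 3.51 V.

V_out ≈ 3.51 V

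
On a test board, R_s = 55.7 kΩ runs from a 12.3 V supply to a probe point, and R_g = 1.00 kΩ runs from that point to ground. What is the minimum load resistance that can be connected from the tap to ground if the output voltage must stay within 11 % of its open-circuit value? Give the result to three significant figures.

R_L(min) ≈ 7.95 kΩ

Output resistance R_th = R_s‖R_g = (55700 × 1000)/56700 = 982.4 Ω.
The fractional drop is R_th/(R_th + R_L); requiring this ≤ 0.110 gives R_L ≥ R_th(1/0.110 − 1) = 982.4 × 8.091 = 7.95 kΩ.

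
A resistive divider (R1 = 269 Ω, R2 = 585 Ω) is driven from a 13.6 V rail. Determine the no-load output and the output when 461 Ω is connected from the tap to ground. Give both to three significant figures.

Unloaded: 9.32 V; loaded: 6.66 V

Open-circuit: V = 13.6 × 585/(269 + 585) = 9.32 V.
With the load, R2 becomes R2‖R_L = 257.8 Ω, so V = 13.6 × 257.8/526.8 = 6.66 V.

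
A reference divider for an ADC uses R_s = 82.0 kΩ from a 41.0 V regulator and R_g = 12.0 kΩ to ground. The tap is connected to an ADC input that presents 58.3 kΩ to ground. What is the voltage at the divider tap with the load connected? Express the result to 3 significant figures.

V_out ≈ 4.44 V

The load sits in parallel with R_g: R_g‖R_L = (12.0 × 58.3) / (12.0 + 58.3) = 9.952 kΩ.
V_out = 41.0 × 9.952 / (82.0 + 9.952) = 41.0 × 9.952/91.95 = 4.44 V.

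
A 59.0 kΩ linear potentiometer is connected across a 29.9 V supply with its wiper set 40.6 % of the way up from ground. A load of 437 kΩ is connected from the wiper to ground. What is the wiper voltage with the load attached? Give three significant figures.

V ≈ 11.8 V

The wiper splits the pot into (1−α)R = 35.05 kΩ above and αR = 23.95 kΩ below.
Lower section ‖ load = 22.71 kΩ.
V_wiper = 29.9 × 22.71/(35.05 + 22.71) = 11.8 V.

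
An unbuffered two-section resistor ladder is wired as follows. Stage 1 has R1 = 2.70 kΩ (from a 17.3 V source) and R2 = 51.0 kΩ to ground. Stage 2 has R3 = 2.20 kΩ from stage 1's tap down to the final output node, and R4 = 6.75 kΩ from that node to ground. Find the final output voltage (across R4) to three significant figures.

V_out ≈ 9.63 V

Stage 2 presents R3+R4 = 8.950 kΩ as a load on stage 1's tap.
Stage 1's lower leg becomes R2‖(R3+R4) = 7.614 kΩ, so V_mid = 17.3 × 7.614/10.31 = 12.77 V.
Stage 2 is itself unloaded: V_out = V_mid × R4/(R3+R4) = 12.77 × 6.75/8.950 = 9.63 V.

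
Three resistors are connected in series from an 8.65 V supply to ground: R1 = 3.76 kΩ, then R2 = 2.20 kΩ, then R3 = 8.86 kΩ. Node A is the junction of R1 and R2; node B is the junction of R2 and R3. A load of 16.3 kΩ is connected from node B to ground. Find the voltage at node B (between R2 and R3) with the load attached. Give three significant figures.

V ≈ 4.24 V

At node B, R3 is in parallel with the load: R3‖R_L = 5.740 kΩ.
Below node A the resistance is R2 + (R3‖R_L) = 7.940 kΩ, so V_A = 8.65 × 7.940/11.70 = 5.870 V.
Then V_B = V_A × (R3‖R_L)/(R2 + R3‖R_L) = 5.870 × 5.740/7.940 = 4.24 V.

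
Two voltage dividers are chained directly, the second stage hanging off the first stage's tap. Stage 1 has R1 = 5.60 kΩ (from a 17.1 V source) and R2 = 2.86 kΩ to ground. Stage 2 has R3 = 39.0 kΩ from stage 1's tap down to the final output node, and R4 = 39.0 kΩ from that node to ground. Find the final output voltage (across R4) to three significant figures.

Stage 2 presents R3+R4 = 78.00 kΩ as a load on stage 1's tap.
Stage 1's lower leg becomes R2‖(R3+R4) = 2.759 kΩ, so V_mid = 17.1 × 2.759/8.359 = 5.644 V.
Stage 2 is itself unloaded: V_out = V_mid × R4/(R3+R4) = 5.644 × 39.0/78.00 = 2.82 V.

V_out ≈ 2.82 V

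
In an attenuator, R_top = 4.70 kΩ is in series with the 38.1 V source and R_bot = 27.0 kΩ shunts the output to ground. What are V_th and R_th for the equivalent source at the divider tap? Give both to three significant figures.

V_th = 32.5 V, R_th = 4.00 kΩ

V_th is the open-circuit tap voltage: 38.1 × 27.0/(4.70 + 27.0) = 32.5 V.
With the supply zeroed, R_top and R_bot appear in parallel from the tap: R_th = R_top‖R_bot = (4.70 × 27.0)/31.70 = 4.00 kΩ.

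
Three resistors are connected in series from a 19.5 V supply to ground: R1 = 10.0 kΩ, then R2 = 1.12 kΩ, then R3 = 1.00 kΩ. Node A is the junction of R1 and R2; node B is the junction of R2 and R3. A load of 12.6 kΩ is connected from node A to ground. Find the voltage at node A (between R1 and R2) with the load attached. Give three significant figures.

V ≈ 3.00 V

Below node A the series string R2+R3 = 2.120 kΩ sits in parallel with the 12.6 kΩ load: 1.815 kΩ.
V_A = 19.5 × 1.815/(10.0 + 1.815) = 3.00 V.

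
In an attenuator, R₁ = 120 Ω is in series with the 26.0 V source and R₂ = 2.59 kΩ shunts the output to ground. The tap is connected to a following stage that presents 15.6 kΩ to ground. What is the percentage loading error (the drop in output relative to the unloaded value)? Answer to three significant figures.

The divider's output (Thévenin) resistance is R₁‖R₂ = 114.7 Ω.
Fractional drop under load = R_th/(R_th + R_L) = 114.7 / (114.7 + 15600) = 0.007298.
So the output falls by 0.730 %.

0.730 %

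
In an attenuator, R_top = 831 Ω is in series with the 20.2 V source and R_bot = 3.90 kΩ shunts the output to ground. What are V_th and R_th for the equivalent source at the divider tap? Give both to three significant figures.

V_th = 16.7 V, R_th = 685 Ω

V_th is the open-circuit tap voltage: 20.2 × 3900/(831 + 3900) = 16.7 V.
With the supply zeroed, R_top and R_bot appear in parallel from the tap: R_th = R_top‖R_bot = (831 × 3900)/4731 = 685 Ω.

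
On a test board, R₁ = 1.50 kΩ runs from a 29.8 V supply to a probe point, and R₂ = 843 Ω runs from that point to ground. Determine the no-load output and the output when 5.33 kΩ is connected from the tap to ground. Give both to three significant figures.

Open-circuit: V = 29.8 × 843/(1500 + 843) = 10.7 V.
With the load, R₂ becomes R₂‖R_L = 727.9 Ω, so V = 29.8 × 727.9/2228 = 9.74 V.

Unloaded: 10.7 V; loaded: 9.74 V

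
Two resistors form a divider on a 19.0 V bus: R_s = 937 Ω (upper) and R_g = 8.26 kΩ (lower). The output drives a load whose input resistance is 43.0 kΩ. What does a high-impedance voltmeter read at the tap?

V_out ≈ 16.7 V

The load sits in parallel with R_g: R_g‖R_L = (8260 × 43000) / (8260 + 43000) = 6929 Ω.
V_out = 19.0 × 6929 / (937 + 6929) = 19.0 × 6929/7866 = 16.7 V.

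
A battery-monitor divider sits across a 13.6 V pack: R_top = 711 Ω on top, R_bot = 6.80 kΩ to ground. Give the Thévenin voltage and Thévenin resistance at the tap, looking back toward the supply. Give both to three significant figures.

V_th is the open-circuit tap voltage: 13.6 × 6800/(711 + 6800) = 12.3 V.
With the supply zeroed, R_top and R_bot appear in parallel from the tap: R_th = R_top‖R_bot = (711 × 6800)/7511 = 644 Ω.

V_th = 12.3 V, R_th = 644 Ω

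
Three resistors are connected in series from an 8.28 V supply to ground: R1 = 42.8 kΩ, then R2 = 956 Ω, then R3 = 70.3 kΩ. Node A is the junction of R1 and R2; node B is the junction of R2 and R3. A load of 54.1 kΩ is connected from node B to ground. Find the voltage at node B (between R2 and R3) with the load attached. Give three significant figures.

V ≈ 3.41 V

At node B, R3 is in parallel with the load: R3‖R_L = 30570 Ω.
Below node A the resistance is R2 + (R3‖R_L) = 31530 Ω, so V_A = 8.28 × 31530/74330 = 3.512 V.
Then V_B = V_A × (R3‖R_L)/(R2 + R3‖R_L) = 3.512 × 30570/31530 = 3.41 V.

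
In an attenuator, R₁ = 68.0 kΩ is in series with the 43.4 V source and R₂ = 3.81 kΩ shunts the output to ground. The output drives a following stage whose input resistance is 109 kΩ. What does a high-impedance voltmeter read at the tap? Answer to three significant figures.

V_out ≈ 2.23 V

The load sits in parallel with R₂: R₂‖R_L = (3.81 × 109) / (3.81 + 109) = 3.681 kΩ.
V_out = 43.4 × 3.681 / (68.0 + 3.681) = 43.4 × 3.681/71.68 = 2.23 V.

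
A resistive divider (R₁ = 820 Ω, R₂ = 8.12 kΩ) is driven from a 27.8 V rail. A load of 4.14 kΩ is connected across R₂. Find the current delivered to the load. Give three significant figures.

I_L ≈ 5.17 mA

R₂‖R_L = 2742 Ω; V_out = 27.8 × 2742/3562 = 21.40 V.
I_L = V_out / R_L = 21.40 / 4.14 kΩ = 5.17 mA.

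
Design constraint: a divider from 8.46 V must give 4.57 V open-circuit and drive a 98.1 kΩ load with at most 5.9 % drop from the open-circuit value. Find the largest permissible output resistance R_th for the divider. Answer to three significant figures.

Loading drop = R_th/(R_th + R_L) ≤ 0.0590, so R_th ≤ R_L · ε/(1−ε) = 98.1 kΩ × 0.0590/0.9410 = 6.15 kΩ.
(Any R1, R2 with R2/(R1+R2) = 0.540 and R1‖R2 ≤ 6.15 kΩ will meet the spec.)

R_th ≤ 6.15 kΩ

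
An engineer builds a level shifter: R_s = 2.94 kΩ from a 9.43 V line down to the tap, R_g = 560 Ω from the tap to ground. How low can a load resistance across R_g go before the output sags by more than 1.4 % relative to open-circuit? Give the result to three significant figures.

R_L(min) ≈ 33.1 kΩ

Output resistance R_th = R_s‖R_g = (2940 × 560)/3500 = 470.4 Ω.
The fractional drop is R_th/(R_th + R_L); requiring this ≤ 0.0140 gives R_L ≥ R_th(1/0.0140 − 1) = 470.4 × 70.43 = 33.1 kΩ.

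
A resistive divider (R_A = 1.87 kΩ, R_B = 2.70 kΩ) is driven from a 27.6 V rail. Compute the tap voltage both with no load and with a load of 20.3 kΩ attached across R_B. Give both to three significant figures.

Open-circuit: V = 27.6 × 2.70/(1.87 + 2.70) = 16.3 V.
With the load, R_B becomes R_B‖R_L = 2.383 kΩ, so V = 27.6 × 2.383/4.253 = 15.5 V.

Unloaded: 16.3 V; loaded: 15.5 V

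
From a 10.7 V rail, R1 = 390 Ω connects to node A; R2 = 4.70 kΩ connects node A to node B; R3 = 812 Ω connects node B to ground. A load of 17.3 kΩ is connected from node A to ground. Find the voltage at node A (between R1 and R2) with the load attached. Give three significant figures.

Below node A the series string R2+R3 = 5512 Ω sits in parallel with the 17300 Ω load: 4180 Ω.
V_A = 10.7 × 4180/(390 + 4180) = 9.79 V.

V ≈ 9.79 V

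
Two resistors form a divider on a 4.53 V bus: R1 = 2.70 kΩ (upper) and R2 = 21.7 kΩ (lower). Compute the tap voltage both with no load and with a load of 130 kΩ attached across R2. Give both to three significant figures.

Open-circuit: V = 4.53 × 21.7/(2.70 + 21.7) = 4.03 V.
With the load, R2 becomes R2‖R_L = 18.60 kΩ, so V = 4.53 × 18.60/21.30 = 3.96 V.

Unloaded: 4.03 V; loaded: 3.96 V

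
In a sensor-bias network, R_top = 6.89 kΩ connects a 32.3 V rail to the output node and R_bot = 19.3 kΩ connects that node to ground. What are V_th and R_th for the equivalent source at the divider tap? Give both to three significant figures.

V_th = 23.8 V, R_th = 5.08 kΩ

V_th is the open-circuit tap voltage: 32.3 × 19.3/(6.89 + 19.3) = 23.8 V.
With the supply zeroed, R_top and R_bot appear in parallel from the tap: R_th = R_top‖R_bot = (6.89 × 19.3)/26.19 = 5.08 kΩ.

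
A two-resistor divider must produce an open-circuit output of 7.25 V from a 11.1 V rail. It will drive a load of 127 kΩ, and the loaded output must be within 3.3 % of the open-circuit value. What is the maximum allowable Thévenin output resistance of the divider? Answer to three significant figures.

Loading drop = R_th/(R_th + R_L) ≤ 0.0330, so R_th ≤ R_L · ε/(1−ε) = 127 kΩ × 0.0330/0.9670 = 4.33 kΩ.
(Any R1, R2 with R2/(R1+R2) = 0.653 and R1‖R2 ≤ 4.33 kΩ will meet the spec.)

R_th ≤ 4.33 kΩ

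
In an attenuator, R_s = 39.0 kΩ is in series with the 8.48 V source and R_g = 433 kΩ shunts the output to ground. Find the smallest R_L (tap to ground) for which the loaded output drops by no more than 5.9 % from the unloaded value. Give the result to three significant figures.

R_L(min) ≈ 571 kΩ

Output resistance R_th = R_s‖R_g = (39.0 × 433)/472.0 = 35.78 kΩ.
The fractional drop is R_th/(R_th + R_L); requiring this ≤ 0.0590 gives R_L ≥ R_th(1/0.0590 − 1) = 35.78 × 15.95 = 571 kΩ.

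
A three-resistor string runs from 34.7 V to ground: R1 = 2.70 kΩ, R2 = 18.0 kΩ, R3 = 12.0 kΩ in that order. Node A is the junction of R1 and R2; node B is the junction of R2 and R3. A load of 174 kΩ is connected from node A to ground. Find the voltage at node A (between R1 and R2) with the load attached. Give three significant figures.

Below node A the series string R2+R3 = 30.00 kΩ sits in parallel with the 174 kΩ load: 25.59 kΩ.
V_A = 34.7 × 25.59/(2.70 + 25.59) = 31.4 V.

V ≈ 31.4 V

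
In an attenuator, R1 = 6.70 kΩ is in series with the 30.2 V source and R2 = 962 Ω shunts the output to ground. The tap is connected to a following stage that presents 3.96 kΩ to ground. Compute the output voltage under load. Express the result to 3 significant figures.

The load sits in parallel with R2: R2‖R_L = (962 × 3960) / (962 + 3960) = 774.0 Ω.
V_out = 30.2 × 774.0 / (6700 + 774.0) = 30.2 × 774.0/7474 = 3.13 V.

V_out ≈ 3.13 V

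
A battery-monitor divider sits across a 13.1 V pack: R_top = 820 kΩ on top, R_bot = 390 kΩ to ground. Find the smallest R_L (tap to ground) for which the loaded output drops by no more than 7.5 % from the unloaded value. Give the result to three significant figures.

R_L(min) ≈ 3.26 MΩ

Output resistance R_th = R_top‖R_bot = (820 × 390)/1210 = 264.3 kΩ.
The fractional drop is R_th/(R_th + R_L); requiring this ≤ 0.0750 gives R_L ≥ R_th(1/0.0750 − 1) = 264.3 × 12.33 = 3.26 MΩ.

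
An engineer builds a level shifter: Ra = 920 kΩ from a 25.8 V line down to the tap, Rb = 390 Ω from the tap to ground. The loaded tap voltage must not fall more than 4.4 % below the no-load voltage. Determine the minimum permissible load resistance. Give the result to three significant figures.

R_L(min) ≈ 8.47 kΩ

Output resistance R_th = Ra‖Rb = (920000 × 390)/920400 = 389.8 Ω.
The fractional drop is R_th/(R_th + R_L); requiring this ≤ 0.0440 gives R_L ≥ R_th(1/0.0440 − 1) = 389.8 × 21.73 = 8.47 kΩ.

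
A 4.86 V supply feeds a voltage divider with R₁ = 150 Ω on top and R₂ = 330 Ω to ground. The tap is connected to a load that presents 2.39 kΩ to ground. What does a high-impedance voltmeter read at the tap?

The load sits in parallel with R₂: R₂‖R_L = (330 × 2390) / (330 + 2390) = 290.0 Ω.
V_out = 4.86 × 290.0 / (150 + 290.0) = 4.86 × 290.0/440.0 = 3.20 V.
(Unloaded it would have been 3.34 V.)

V_out ≈ 3.20 V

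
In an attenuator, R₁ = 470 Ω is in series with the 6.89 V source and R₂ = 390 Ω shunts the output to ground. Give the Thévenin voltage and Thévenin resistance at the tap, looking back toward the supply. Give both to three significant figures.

V_th is the open-circuit tap voltage: 6.89 × 390/(470 + 390) = 3.12 V.
With the supply zeroed, R₁ and R₂ appear in parallel from the tap: R_th = R₁‖R₂ = (470 × 390)/860.0 = 213 Ω.

V_th = 3.12 V, R_th = 213 Ω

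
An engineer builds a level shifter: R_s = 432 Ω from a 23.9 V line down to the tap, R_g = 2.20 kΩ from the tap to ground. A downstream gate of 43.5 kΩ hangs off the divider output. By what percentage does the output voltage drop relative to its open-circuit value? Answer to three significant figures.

0.823 %

The divider's output (Thévenin) resistance is R_s‖R_g = 361.1 Ω.
Fractional drop under load = R_th/(R_th + R_L) = 361.1 / (361.1 + 43500) = 0.008233.
So the output falls by 0.823 %.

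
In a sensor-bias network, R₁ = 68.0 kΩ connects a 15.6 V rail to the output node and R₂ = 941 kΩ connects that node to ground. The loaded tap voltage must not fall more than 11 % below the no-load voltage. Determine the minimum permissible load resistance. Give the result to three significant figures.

R_L(min) ≈ 513 kΩ

Output resistance R_th = R₁‖R₂ = (68.0 × 941)/1009 = 63.42 kΩ.
The fractional drop is R_th/(R_th + R_L); requiring this ≤ 0.110 gives R_L ≥ R_th(1/0.110 − 1) = 63.42 × 8.091 = 513 kΩ.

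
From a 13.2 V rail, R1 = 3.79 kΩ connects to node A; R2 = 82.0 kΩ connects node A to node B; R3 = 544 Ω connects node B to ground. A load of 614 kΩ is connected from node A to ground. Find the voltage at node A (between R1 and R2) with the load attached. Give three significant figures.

V ≈ 12.5 V

Below node A the series string R2+R3 = 82540 Ω sits in parallel with the 614000 Ω load: 72760 Ω.
V_A = 13.2 × 72760/(3790 + 72760) = 12.5 V.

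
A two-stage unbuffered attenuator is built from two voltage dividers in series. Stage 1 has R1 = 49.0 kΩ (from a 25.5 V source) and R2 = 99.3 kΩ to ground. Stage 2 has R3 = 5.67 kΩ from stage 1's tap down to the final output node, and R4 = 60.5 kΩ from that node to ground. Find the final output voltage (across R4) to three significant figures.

V_out ≈ 10.4 V

Stage 2 presents R3+R4 = 66.17 kΩ as a load on stage 1's tap.
Stage 1's lower leg becomes R2‖(R3+R4) = 39.71 kΩ, so V_mid = 25.5 × 39.71/88.71 = 11.41 V.
Stage 2 is itself unloaded: V_out = V_mid × R4/(R3+R4) = 11.41 × 60.5/66.17 = 10.4 V.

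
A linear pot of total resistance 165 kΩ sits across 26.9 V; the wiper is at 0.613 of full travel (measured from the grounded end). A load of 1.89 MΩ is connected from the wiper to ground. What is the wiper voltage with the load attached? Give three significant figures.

V ≈ 16.2 V

The wiper splits the pot into (1−α)R = 63.85 kΩ above and αR = 101.1 kΩ below.
Lower section ‖ load = 96.01 kΩ.
V_wiper = 26.9 × 96.01/(63.85 + 96.01) = 16.2 V.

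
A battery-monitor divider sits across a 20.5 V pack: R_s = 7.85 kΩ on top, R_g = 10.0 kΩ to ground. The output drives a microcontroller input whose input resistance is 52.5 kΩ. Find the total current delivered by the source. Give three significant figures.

R_g‖R_L = 8.400 kΩ, so the source sees R_s + R_g‖R_L = 16.25 kΩ.
I = 20.5 V / 16.25 kΩ = 1.26 mA.

I ≈ 1.26 mA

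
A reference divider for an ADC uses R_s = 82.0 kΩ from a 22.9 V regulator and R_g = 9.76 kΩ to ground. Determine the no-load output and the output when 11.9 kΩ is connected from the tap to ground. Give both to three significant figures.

Unloaded: 2.44 V; loaded: 1.41 V

Open-circuit: V = 22.9 × 9.76/(82.0 + 9.76) = 2.44 V.
With the load, R_g becomes R_g‖R_L = 5.362 kΩ, so V = 22.9 × 5.362/87.36 = 1.41 V.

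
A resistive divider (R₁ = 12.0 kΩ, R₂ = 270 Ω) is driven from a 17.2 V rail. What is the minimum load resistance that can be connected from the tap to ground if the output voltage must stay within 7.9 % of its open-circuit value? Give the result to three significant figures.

Output resistance R_th = R₁‖R₂ = (12000 × 270)/12270 = 264.1 Ω.
The fractional drop is R_th/(R_th + R_L); requiring this ≤ 0.0790 gives R_L ≥ R_th(1/0.0790 − 1) = 264.1 × 11.66 = 3.08 kΩ.

R_L(min) ≈ 3.08 kΩ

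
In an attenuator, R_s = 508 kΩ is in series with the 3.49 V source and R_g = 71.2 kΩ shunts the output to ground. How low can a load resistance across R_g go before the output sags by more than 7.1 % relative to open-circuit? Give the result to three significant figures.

R_L(min) ≈ 817 kΩ

Output resistance R_th = R_s‖R_g = (508 × 71.2)/579.2 = 62.45 kΩ.
The fractional drop is R_th/(R_th + R_L); requiring this ≤ 0.0710 gives R_L ≥ R_th(1/0.0710 − 1) = 62.45 × 13.08 = 817 kΩ.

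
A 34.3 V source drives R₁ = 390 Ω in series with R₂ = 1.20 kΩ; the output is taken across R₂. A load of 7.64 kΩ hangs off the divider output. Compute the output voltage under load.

The load sits in parallel with R₂: R₂‖R_L = (1200 × 7640) / (1200 + 7640) = 1037 Ω.
V_out = 34.3 × 1037 / (390 + 1037) = 34.3 × 1037/1427 = 24.9 V.

V_out ≈ 24.9 V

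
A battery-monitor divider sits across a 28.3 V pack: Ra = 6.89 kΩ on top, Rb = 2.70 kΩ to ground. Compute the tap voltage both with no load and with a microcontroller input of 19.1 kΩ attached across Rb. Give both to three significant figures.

Unloaded: 7.97 V; loaded: 7.23 V

Open-circuit: V = 28.3 × 2.70/(6.89 + 2.70) = 7.97 V.
With the load, Rb becomes Rb‖R_L = 2.366 kΩ, so V = 28.3 × 2.366/9.256 = 7.23 V.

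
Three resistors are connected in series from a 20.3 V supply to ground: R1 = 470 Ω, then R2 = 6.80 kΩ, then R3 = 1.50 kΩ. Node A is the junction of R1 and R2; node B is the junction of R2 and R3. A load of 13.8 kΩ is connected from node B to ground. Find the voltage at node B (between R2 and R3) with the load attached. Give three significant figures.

At node B, R3 is in parallel with the load: R3‖R_L = 1353 Ω.
Below node A the resistance is R2 + (R3‖R_L) = 8153 Ω, so V_A = 20.3 × 8153/8623 = 19.19 V.
Then V_B = V_A × (R3‖R_L)/(R2 + R3‖R_L) = 19.19 × 1353/8153 = 3.19 V.

V ≈ 3.19 V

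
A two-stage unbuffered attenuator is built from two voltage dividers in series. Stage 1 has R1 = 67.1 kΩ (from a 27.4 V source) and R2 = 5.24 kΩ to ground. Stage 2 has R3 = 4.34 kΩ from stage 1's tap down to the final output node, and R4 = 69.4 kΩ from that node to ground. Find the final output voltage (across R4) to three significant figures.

V_out ≈ 1.75 V

Stage 2 presents R3+R4 = 73.74 kΩ as a load on stage 1's tap.
Stage 1's lower leg becomes R2‖(R3+R4) = 4.892 kΩ, so V_mid = 27.4 × 4.892/71.99 = 1.862 V.
Stage 2 is itself unloaded: V_out = V_mid × R4/(R3+R4) = 1.862 × 69.4/73.74 = 1.75 V.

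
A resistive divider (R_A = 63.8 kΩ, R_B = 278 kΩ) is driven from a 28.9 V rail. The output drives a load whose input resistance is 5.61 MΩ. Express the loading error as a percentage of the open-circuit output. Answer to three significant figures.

0.916 %

The divider's output (Thévenin) resistance is R_A‖R_B = 51.89 kΩ.
Fractional drop under load = R_th/(R_th + R_L) = 51.89 / (51.89 + 5610) = 0.009165.
So the output falls by 0.916 %.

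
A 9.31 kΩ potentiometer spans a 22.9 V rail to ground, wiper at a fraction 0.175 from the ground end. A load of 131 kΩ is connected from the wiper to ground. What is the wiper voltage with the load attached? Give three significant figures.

V ≈ 3.97 V

The wiper splits the pot into (1−α)R = 7.681 kΩ above and αR = 1.629 kΩ below.
Lower section ‖ load = 1.609 kΩ.
V_wiper = 22.9 × 1.609/(7.681 + 1.609) = 3.97 V.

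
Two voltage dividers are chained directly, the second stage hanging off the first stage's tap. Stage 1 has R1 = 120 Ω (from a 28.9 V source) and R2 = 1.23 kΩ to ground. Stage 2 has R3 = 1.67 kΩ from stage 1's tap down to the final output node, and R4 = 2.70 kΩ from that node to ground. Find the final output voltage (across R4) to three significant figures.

V_out ≈ 15.9 V

Stage 2 presents R3+R4 = 4370 Ω as a load on stage 1's tap.
Stage 1's lower leg becomes R2‖(R3+R4) = 959.8 Ω, so V_mid = 28.9 × 959.8/1080 = 25.69 V.
Stage 2 is itself unloaded: V_out = V_mid × R4/(R3+R4) = 25.69 × 2700/4370 = 15.9 V.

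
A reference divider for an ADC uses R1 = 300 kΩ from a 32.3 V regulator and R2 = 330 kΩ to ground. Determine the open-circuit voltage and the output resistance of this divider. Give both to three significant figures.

V_th = 16.9 V, R_th = 157 kΩ

V_th is the open-circuit tap voltage: 32.3 × 330/(300 + 330) = 16.9 V.
With the supply zeroed, R1 and R2 appear in parallel from the tap: R_th = R1‖R2 = (300 × 330)/630.0 = 157 kΩ.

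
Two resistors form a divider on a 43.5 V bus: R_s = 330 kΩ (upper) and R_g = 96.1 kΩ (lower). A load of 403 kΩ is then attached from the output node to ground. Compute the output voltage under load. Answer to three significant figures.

The load sits in parallel with R_g: R_g‖R_L = (96.1 × 403) / (96.1 + 403) = 77.60 kΩ.
V_out = 43.5 × 77.60 / (330 + 77.60) = 43.5 × 77.60/407.6 = 8.28 V.

V_out ≈ 8.28 V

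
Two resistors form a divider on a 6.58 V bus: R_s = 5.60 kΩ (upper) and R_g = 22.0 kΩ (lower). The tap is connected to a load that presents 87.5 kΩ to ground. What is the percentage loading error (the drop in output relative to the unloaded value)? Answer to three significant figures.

4.85 %

The divider's output (Thévenin) resistance is R_s‖R_g = 4.464 kΩ.
Fractional drop under load = R_th/(R_th + R_L) = 4.464 / (4.464 + 87.5) = 0.04854.
So the output falls by 4.85 %.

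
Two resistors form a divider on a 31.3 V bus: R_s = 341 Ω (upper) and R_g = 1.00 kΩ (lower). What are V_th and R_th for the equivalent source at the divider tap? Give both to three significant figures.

V_th is the open-circuit tap voltage: 31.3 × 1000/(341 + 1000) = 23.3 V.
With the supply zeroed, R_s and R_g appear in parallel from the tap: R_th = R_s‖R_g = (341 × 1000)/1341 = 254 Ω.

V_th = 23.3 V, R_th = 254 Ω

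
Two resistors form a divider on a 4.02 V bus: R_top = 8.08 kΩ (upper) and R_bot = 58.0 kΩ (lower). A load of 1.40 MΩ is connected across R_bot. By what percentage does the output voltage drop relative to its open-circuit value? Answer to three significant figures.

0.504 %

The divider's output (Thévenin) resistance is R_top‖R_bot = 7.092 kΩ.
Fractional drop under load = R_th/(R_th + R_L) = 7.092 / (7.092 + 1400) = 0.005040.
So the output falls by 0.504 %.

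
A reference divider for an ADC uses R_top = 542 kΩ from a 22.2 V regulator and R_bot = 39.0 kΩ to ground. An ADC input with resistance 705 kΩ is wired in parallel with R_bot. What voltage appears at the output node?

The load sits in parallel with R_bot: R_bot‖R_L = (39.0 × 705) / (39.0 + 705) = 36.96 kΩ.
V_out = 22.2 × 36.96 / (542 + 36.96) = 22.2 × 36.96/579.0 = 1.42 V.
(Unloaded it would have been 1.49 V.)

V_out ≈ 1.42 V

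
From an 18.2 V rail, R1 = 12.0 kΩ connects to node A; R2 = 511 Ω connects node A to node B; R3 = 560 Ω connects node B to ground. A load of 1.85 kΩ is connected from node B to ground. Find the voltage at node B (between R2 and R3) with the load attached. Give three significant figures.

At node B, R3 is in parallel with the load: R3‖R_L = 429.9 Ω.
Below node A the resistance is R2 + (R3‖R_L) = 940.9 Ω, so V_A = 18.2 × 940.9/12940 = 1.323 V.
Then V_B = V_A × (R3‖R_L)/(R2 + R3‖R_L) = 1.323 × 429.9/940.9 = 0.605 V.

V ≈ 0.605 V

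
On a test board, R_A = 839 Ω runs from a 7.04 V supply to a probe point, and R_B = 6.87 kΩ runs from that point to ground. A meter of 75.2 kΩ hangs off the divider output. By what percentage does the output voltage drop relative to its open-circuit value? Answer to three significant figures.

The divider's output (Thévenin) resistance is R_A‖R_B = 747.7 Ω.
Fractional drop under load = R_th/(R_th + R_L) = 747.7 / (747.7 + 75200) = 0.009845.
So the output falls by 0.984 %.

0.984 %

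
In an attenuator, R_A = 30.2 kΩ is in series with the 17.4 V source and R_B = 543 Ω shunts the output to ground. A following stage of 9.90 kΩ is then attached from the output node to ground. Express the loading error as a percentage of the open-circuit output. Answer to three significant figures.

The divider's output (Thévenin) resistance is R_A‖R_B = 533.4 Ω.
Fractional drop under load = R_th/(R_th + R_L) = 533.4 / (533.4 + 9900) = 0.05113.
So the output falls by 5.11 %.

5.11 %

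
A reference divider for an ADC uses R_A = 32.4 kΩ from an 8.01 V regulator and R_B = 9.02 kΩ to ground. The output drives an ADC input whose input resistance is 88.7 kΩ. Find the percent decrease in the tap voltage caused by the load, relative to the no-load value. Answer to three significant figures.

The divider's output (Thévenin) resistance is R_A‖R_B = 7.056 kΩ.
Fractional drop under load = R_th/(R_th + R_L) = 7.056 / (7.056 + 88.7) = 0.07368.
So the output falls by 7.37 %.

7.37 %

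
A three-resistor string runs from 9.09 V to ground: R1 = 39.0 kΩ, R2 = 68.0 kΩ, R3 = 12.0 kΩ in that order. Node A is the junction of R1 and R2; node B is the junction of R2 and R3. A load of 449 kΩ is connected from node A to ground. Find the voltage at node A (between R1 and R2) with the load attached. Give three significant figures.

Below node A the series string R2+R3 = 80.00 kΩ sits in parallel with the 449 kΩ load: 67.90 kΩ.
V_A = 9.09 × 67.90/(39.0 + 67.90) = 5.77 V.

V ≈ 5.77 V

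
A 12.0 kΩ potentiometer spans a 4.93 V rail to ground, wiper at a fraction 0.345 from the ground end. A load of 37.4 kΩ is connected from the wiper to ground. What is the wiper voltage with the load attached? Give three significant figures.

V ≈ 1.59 V

The wiper splits the pot into (1−α)R = 7.860 kΩ above and αR = 4.140 kΩ below.
Lower section ‖ load = 3.727 kΩ.
V_wiper = 4.93 × 3.727/(7.860 + 3.727) = 1.59 V.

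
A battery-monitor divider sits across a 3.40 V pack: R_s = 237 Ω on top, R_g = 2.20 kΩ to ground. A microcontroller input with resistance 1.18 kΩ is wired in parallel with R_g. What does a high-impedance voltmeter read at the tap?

The load sits in parallel with R_g: R_g‖R_L = (2200 × 1180) / (2200 + 1180) = 768.0 Ω.
V_out = 3.40 × 768.0 / (237 + 768.0) = 3.40 × 768.0/1005 = 2.60 V.

V_out ≈ 2.60 V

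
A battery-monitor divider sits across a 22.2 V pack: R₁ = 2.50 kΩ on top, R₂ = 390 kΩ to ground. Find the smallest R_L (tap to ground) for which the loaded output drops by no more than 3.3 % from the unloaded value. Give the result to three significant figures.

R_L(min) ≈ 72.8 kΩ

Output resistance R_th = R₁‖R₂ = (2.50 × 390)/392.5 = 2.484 kΩ.
The fractional drop is R_th/(R_th + R_L); requiring this ≤ 0.0330 gives R_L ≥ R_th(1/0.0330 − 1) = 2.484 × 29.30 = 72.8 kΩ.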